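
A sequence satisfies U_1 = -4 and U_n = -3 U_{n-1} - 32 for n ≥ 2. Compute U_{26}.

The fixed point is -32/(1 + 3) = -8, so U_n + 8 = -3(U_{n-1} + 8).
Hence U_n = 4·(-3)^{n-1} - 8.
U_{26} = 4·(-3)^{25} - 8 = 4·-847288609443 - 8 = -3389154437780.

-3389154437780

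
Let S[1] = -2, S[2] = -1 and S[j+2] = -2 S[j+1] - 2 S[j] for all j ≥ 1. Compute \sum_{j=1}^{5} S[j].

S[3] = -2*(-1) - 2*(-2) = 6
S[4] = -2*6 - 2*(-1) = -10
S[5] = -2*(-10) - 2*6 = 8
Sum = (-2) + (-1) + 6 + (-10) + 8 = 1

1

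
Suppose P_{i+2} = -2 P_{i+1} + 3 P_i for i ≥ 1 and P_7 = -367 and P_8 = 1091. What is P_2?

-1

Rearranging, P_{i-2} = (P_i + 2 P_{i-1}) / 3.
P_6 = (1091 + 2*(-367)) / 3 = 357/3 = 119
P_5 = (-367 + 2*119) / 3 = -129/3 = -43
P_4 = (119 + 2*(-43)) / 3 = 33/3 = 11
P_3 = (-43 + 2*11) / 3 = -21/3 = -7
P_2 = (11 + 2*(-7)) / 3 = -3/3 = -1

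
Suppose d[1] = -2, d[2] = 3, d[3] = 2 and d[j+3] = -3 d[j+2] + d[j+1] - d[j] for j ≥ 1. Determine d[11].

d[4] = -3(2) + 3 - (-2) = -1
d[5] = -3(-1) + 2 - 3 = 2
d[6] = -3(2) + (-1) - 2 = -9
d[7] = -3(-9) + 2 - (-1) = 30
d[8] = -3(30) + (-9) - 2 = -101
d[9] = -3(-101) + 30 - (-9) = 342
d[10] = -3(342) + (-101) - 30 = -1157
d[11] = -3(-1157) + 342 - (-101) = 3914

3914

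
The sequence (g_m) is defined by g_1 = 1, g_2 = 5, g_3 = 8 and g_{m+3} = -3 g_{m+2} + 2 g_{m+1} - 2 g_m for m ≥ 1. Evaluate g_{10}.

g_4 = -3(8) + 2(5) - 2(1) = -16
g_5 = -3(-16) + 2(8) - 2(5) = 54
g_6 = -3(54) + 2(-16) - 2(8) = -210
g_7 = -3(-210) + 2(54) - 2(-16) = 770
g_8 = -3(770) + 2(-210) - 2(54) = -2838
g_9 = -3(-2838) + 2(770) - 2(-210) = 10474
g_{10} = -3(10474) + 2(-2838) - 2(770) = -38638

-38638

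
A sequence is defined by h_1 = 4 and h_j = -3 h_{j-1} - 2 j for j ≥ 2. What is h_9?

31980

h_2 = -3·4 - 4 = -16
h_3 = -3·(-16) - 6 = 42
h_4 = -3·42 - 8 = -134
h_5 = -3·(-134) - 10 = 392
h_6 = -3·392 - 12 = -1188
h_7 = -3·(-1188) - 14 = 3550
h_8 = -3·3550 - 16 = -10666
h_9 = -3·(-10666) - 18 = 31980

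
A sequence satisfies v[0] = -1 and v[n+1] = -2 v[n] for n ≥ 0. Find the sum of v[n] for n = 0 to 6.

v[1] = -2·(-1) = 2
v[2] = -2·2 = -4
v[3] = -2·(-4) = 8
v[4] = -2·8 = -16
v[5] = -2·(-16) = 32
v[6] = -2·32 = -64
Sum = (-1) + 2 + (-4) + 8 + (-16) + 32 + (-64) = -43

-43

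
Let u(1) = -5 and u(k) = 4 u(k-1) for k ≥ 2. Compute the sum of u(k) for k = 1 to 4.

u(2) = 4*(-5) = -20
u(3) = 4*(-20) = -80
u(4) = 4*(-80) = -320
Sum = (-5) + (-20) + (-80) + (-320) = -425

-425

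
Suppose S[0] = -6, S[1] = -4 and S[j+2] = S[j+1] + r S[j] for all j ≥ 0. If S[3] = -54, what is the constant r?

5

S[2] = -4 - 6r
S[3] = -4 - 10r
So -4 - 10r = -54, giving r = 5.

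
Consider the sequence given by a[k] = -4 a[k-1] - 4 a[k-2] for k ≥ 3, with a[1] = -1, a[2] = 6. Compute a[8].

a[3] = -4*6 - 4*(-1) = -20
a[4] = -4*(-20) - 4*6 = 56
a[5] = -4*56 - 4*(-20) = -144
a[6] = -4*(-144) - 4*56 = 352
a[7] = -4*352 - 4*(-144) = -832
a[8] = -4*(-832) - 4*352 = 1920

1920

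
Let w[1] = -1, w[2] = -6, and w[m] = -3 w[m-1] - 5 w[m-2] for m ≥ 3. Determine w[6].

189

w[3] = -3·(-6) - 5·(-1) = 23
w[4] = -3·23 - 5·(-6) = -39
w[5] = -3·(-39) - 5·23 = 2
w[6] = -3·2 - 5·(-39) = 189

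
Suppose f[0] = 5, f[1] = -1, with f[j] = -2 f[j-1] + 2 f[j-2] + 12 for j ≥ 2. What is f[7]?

-2572

f[2] = -2·(-1) + 2·5 + 12 = 24
f[3] = -2·24 + 2·(-1) + 12 = -38
f[4] = -2·(-38) + 2·24 + 12 = 136
f[5] = -2·136 + 2·(-38) + 12 = -336
f[6] = -2·(-336) + 2·136 + 12 = 956
f[7] = -2·956 + 2·(-336) + 12 = -2572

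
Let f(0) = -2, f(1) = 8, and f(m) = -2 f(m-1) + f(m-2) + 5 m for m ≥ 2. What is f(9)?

6256

f(2) = -2(8) + (-2) + 10 = -8
f(3) = -2(-8) + 8 + 15 = 39
f(4) = -2(39) + (-8) + 20 = -66
f(5) = -2(-66) + 39 + 25 = 196
f(6) = -2(196) + (-66) + 30 = -428
f(7) = -2(-428) + 196 + 35 = 1087
f(8) = -2(1087) + (-428) + 40 = -2562
f(9) = -2(-2562) + 1087 + 45 = 6256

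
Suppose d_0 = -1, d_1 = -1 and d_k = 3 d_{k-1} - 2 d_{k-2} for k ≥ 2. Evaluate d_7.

-1

d_2 = 3·(-1) - 2·(-1) = -1
d_3 = 3·(-1) - 2·(-1) = -1
d_4 = 3·(-1) - 2·(-1) = -1
d_5 = 3·(-1) - 2·(-1) = -1
d_6 = 3·(-1) - 2·(-1) = -1
d_7 = 3·(-1) - 2·(-1) = -1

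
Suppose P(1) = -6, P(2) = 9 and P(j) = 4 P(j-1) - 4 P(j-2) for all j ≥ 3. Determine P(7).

3648

P(3) = 4·9 - 4·(-6) = 60
P(4) = 4·60 - 4·9 = 204
P(5) = 4·204 - 4·60 = 576
P(6) = 4·576 - 4·204 = 1488
P(7) = 4·1488 - 4·576 = 3648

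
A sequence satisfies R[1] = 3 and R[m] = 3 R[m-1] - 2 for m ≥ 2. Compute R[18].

258280327

The fixed point is -2/(1 - 3) = 1, so R[m] - 1 = 3(R[m-1] - 1).
Hence R[m] = 2·3^{m-1} + 1.
R[18] = 2·3^{17} + 1 = 2·129140163 + 1 = 258280327.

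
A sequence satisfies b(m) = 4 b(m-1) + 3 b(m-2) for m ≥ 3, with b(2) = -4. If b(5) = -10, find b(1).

Let b(1) = y.
b(3) = -16 + 3y
b(4) = -76 + 12y
b(5) = -352 + 57y
So -352 + 57y = -10, giving y = 6.

6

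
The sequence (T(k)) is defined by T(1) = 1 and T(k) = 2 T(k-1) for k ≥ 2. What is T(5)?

T(2) = 2·1 = 2
T(3) = 2·2 = 4
T(4) = 2·4 = 8
T(5) = 2·8 = 16

16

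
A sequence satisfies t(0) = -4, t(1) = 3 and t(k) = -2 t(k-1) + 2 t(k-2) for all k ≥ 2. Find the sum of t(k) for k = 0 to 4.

-77

t(2) = -2*3 + 2*(-4) = -14
t(3) = -2*(-14) + 2*3 = 34
t(4) = -2*34 + 2*(-14) = -96
Sum = (-4) + 3 + (-14) + 34 + (-96) = -77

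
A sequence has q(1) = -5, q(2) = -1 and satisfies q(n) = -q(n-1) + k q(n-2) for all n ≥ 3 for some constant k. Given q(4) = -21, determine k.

q(3) = 1 - 5k
q(4) = -1 + 4k
So -1 + 4k = -21, giving k = -5.

-5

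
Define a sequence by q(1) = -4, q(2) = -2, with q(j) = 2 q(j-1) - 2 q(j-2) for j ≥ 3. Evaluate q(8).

q(3) = 2*(-2) - 2*(-4) = 4
q(4) = 2*4 - 2*(-2) = 12
q(5) = 2*12 - 2*4 = 16
q(6) = 2*16 - 2*12 = 8
q(7) = 2*8 - 2*16 = -16
q(8) = 2*(-16) - 2*8 = -48

-48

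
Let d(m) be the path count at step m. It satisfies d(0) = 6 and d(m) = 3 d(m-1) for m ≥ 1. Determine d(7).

d(1) = 3*6 = 18
d(2) = 3*18 = 54
d(3) = 3*54 = 162
d(4) = 3*162 = 486
d(5) = 3*486 = 1458
d(6) = 3*1458 = 4374
d(7) = 3*4374 = 13122

13122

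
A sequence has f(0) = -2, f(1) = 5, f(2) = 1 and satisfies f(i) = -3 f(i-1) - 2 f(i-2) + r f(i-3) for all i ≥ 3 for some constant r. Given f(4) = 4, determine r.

f(3) = -13 - 2r
f(4) = 37 + 11r
So 37 + 11r = 4, giving r = -3.

-3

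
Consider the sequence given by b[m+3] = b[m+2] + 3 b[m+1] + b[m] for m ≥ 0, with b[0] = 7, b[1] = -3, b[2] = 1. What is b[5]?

b[3] = 1 + 3·(-3) + 7 = -1
b[4] = (-1) + 3·1 + (-3) = -1
b[5] = (-1) + 3·(-1) + 1 = -3

-3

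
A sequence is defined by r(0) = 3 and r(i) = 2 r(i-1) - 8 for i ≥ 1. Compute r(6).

r(1) = 2·3 - 8 = -2
r(2) = 2·(-2) - 8 = -12
r(3) = 2·(-12) - 8 = -32
r(4) = 2·(-32) - 8 = -72
r(5) = 2·(-72) - 8 = -152
r(6) = 2·(-152) - 8 = -312

-312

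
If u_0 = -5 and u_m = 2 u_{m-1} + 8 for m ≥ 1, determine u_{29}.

1610612728

The fixed point is 8/(1 - 2) = -8, so u_m + 8 = 2(u_{m-1} + 8).
Hence u_m = 3·2^m - 8.
u_{29} = 3·2^{29} - 8 = 3·536870912 - 8 = 1610612728.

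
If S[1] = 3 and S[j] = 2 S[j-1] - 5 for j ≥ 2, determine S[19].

-524283

The fixed point is -5/(1 - 2) = 5, so S[j] - 5 = 2(S[j-1] - 5).
Hence S[j] = -2·2^{j-1} + 5.
S[19] = -2·2^{18} + 5 = -2·262144 + 5 = -524283.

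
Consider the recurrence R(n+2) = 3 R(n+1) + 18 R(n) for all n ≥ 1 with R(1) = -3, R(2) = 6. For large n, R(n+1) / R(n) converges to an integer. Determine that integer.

The characteristic equation is r^2 - 3r - 18 = 0, which factors as (r - 6)(r + 3) = 0.
So the roots are 6 and -3. Since |6| > |-3| and the coefficient of 6^n is non-zero, the ratio tends to 6.

6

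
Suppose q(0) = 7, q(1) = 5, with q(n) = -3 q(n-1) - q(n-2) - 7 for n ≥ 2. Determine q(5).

q(2) = -3·5 - 7 - 7 = -29
q(3) = -3·(-29) - 5 - 7 = 75
q(4) = -3·75 - (-29) - 7 = -203
q(5) = -3·(-203) - 75 - 7 = 527

527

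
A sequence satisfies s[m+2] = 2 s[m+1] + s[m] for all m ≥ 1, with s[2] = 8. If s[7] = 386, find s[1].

Let s[1] = x.
s[3] = 16 + x
s[4] = 40 + 2x
s[5] = 96 + 5x
s[6] = 232 + 12x
s[7] = 560 + 29x
So 560 + 29x = 386, giving x = -6.

-6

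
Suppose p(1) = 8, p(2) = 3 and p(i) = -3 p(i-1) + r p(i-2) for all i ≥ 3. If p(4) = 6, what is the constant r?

p(3) = -9 + 8r
p(4) = 27 - 21r
So 27 - 21r = 6, giving r = 1.

1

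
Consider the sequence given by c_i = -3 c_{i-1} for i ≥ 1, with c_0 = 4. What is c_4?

c_1 = -3·4 = -12
c_2 = -3·(-12) = 36
c_3 = -3·36 = -108
c_4 = -3·(-108) = 324

324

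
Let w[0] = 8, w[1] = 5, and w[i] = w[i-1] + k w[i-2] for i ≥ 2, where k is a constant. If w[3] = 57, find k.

4

w[2] = 5 + 8k
w[3] = 5 + 13k
So 5 + 13k = 57, giving k = 4.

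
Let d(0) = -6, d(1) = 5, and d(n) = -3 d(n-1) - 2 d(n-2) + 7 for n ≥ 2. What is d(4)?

44

d(2) = -3·5 - 2·(-6) + 7 = 4
d(3) = -3·4 - 2·5 + 7 = -15
d(4) = -3·(-15) - 2·4 + 7 = 44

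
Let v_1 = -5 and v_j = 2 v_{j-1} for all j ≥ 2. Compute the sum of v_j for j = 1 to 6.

-315

v_2 = 2·(-5) = -10
v_3 = 2·(-10) = -20
v_4 = 2·(-20) = -40
v_5 = 2·(-40) = -80
v_6 = 2·(-80) = -160
Sum = (-5) + (-10) + (-20) + (-40) + (-80) + (-160) = -315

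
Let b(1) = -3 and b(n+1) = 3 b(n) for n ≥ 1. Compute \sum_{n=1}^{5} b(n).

b(2) = 3(-3) = -9
b(3) = 3(-9) = -27
b(4) = 3(-27) = -81
b(5) = 3(-81) = -243
Sum = (-3) + (-9) + (-27) + (-81) + (-243) = -363

-363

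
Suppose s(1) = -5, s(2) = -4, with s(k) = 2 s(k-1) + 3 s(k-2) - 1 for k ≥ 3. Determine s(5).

-195

s(3) = 2·(-4) + 3·(-5) - 1 = -24
s(4) = 2·(-24) + 3·(-4) - 1 = -61
s(5) = 2·(-61) + 3·(-24) - 1 = -195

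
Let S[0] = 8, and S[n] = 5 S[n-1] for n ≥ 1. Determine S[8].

S[1] = 5*8 = 40
S[2] = 5*40 = 200
S[3] = 5*200 = 1000
S[4] = 5*1000 = 5000
S[5] = 5*5000 = 25000
S[6] = 5*25000 = 125000
S[7] = 5*125000 = 625000
S[8] = 5*625000 = 3125000

3125000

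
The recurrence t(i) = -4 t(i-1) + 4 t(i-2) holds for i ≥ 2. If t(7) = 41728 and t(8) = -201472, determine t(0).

5

Rearranging, t(i-2) = (t(i) + 4 t(i-1)) / 4.
t(6) = (-201472 + 4*41728) / 4 = -34560/4 = -8640
t(5) = (41728 + 4*(-8640)) / 4 = 7168/4 = 1792
t(4) = (-8640 + 4*1792) / 4 = -1472/4 = -368
t(3) = (1792 + 4*(-368)) / 4 = 320/4 = 80
t(2) = (-368 + 4*80) / 4 = -48/4 = -12
t(1) = (80 + 4*(-12)) / 4 = 32/4 = 8
t(0) = (-12 + 4*8) / 4 = 20/4 = 5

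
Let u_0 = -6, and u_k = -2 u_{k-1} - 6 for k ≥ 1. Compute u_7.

u_1 = -2(-6) - 6 = 6
u_2 = -2(6) - 6 = -18
u_3 = -2(-18) - 6 = 30
u_4 = -2(30) - 6 = -66
u_5 = -2(-66) - 6 = 126
u_6 = -2(126) - 6 = -258
u_7 = -2(-258) - 6 = 510

510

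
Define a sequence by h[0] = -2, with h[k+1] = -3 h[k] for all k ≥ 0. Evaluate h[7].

4374

h[1] = -3·(-2) = 6
h[2] = -3·6 = -18
h[3] = -3·(-18) = 54
h[4] = -3·54 = -162
h[5] = -3·(-162) = 486
h[6] = -3·486 = -1458
h[7] = -3·(-1458) = 4374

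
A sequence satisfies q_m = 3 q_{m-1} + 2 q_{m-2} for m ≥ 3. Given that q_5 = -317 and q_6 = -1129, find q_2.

-7

Rearranging, q_{m-2} = (q_m - 3 q_{m-1}) / 2.
q_4 = (-1129 - 3(-317)) / 2 = -178/2 = -89
q_3 = (-317 - 3(-89)) / 2 = -50/2 = -25
q_2 = (-89 - 3(-25)) / 2 = -14/2 = -7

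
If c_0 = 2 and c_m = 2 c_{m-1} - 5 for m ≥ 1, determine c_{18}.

-786427

The fixed point is -5/(1 - 2) = 5, so c_m - 5 = 2(c_{m-1} - 5).
Hence c_m = -3·2^m + 5.
c_{18} = -3·2^{18} + 5 = -3·262144 + 5 = -786427.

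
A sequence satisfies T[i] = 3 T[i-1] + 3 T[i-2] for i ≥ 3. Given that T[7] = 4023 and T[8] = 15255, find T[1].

-1

Rearranging, T[i-2] = (T[i] - 3 T[i-1]) / 3.
T[6] = (15255 - 3(4023)) / 3 = 3186/3 = 1062
T[5] = (4023 - 3(1062)) / 3 = 837/3 = 279
T[4] = (1062 - 3(279)) / 3 = 225/3 = 75
T[3] = (279 - 3(75)) / 3 = 54/3 = 18
T[2] = (75 - 3(18)) / 3 = 21/3 = 7
T[1] = (18 - 3(7)) / 3 = -3/3 = -1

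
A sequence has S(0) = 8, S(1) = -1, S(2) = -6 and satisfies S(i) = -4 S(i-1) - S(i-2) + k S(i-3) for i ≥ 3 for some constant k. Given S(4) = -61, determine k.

-1

S(3) = 25 + 8k
S(4) = -94 - 33k
So -94 - 33k = -61, giving k = -1.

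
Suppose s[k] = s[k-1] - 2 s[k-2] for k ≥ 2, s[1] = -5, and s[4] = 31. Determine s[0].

Let s[0] = z.
s[2] = -5 - 2z
s[3] = 5 - 2z
s[4] = 15 + 2z
So 15 + 2z = 31, giving z = 8.

8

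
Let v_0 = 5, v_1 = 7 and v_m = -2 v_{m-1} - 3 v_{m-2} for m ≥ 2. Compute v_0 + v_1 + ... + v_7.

72

v_2 = -2·7 - 3·5 = -29
v_3 = -2·(-29) - 3·7 = 37
v_4 = -2·37 - 3·(-29) = 13
v_5 = -2·13 - 3·37 = -137
v_6 = -2·(-137) - 3·13 = 235
v_7 = -2·235 - 3·(-137) = -59
Sum = 5 + 7 + (-29) + 37 + 13 + (-137) + 235 + (-59) = 72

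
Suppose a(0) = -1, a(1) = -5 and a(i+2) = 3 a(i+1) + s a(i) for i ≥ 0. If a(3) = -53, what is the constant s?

a(2) = -15 - s
a(3) = -45 - 8s
So -45 - 8s = -53, giving s = 1.

1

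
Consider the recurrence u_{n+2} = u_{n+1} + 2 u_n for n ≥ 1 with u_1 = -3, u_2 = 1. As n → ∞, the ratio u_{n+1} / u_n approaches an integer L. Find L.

2

The characteristic equation is r^2 - r - 2 = 0, which factors as (r - 2)(r + 1) = 0.
So the roots are 2 and -1. Since |2| > |-1| and the coefficient of 2^n is non-zero, the ratio tends to 2.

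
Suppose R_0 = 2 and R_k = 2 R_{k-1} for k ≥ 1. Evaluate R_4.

R_1 = 2(2) = 4
R_2 = 2(4) = 8
R_3 = 2(8) = 16
R_4 = 2(16) = 32

32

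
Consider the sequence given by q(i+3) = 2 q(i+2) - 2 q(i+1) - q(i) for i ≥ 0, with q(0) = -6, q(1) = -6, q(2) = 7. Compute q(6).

-62

q(3) = 2(7) - 2(-6) - (-6) = 32
q(4) = 2(32) - 2(7) - (-6) = 56
q(5) = 2(56) - 2(32) - 7 = 41
q(6) = 2(41) - 2(56) - 32 = -62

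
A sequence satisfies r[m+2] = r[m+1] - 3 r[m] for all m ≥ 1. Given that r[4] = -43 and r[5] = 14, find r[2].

8

Rearranging, r[m-2] = (r[m] - r[m-1]) / -3.
r[3] = (14 - (-43)) / -3 = 57/-3 = -19
r[2] = (-43 - (-19)) / -3 = -24/-3 = 8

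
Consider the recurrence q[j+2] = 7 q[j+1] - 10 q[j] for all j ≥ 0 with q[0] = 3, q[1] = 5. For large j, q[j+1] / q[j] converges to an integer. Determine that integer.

5

The characteristic equation is r^2 - 7r + 10 = 0, which factors as (r - 5)(r - 2) = 0.
So the roots are 5 and 2. Since |5| > |2| and the coefficient of 5^j is non-zero, the ratio tends to 5.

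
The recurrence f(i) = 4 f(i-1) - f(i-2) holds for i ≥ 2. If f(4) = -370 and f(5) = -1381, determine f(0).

6

Rearranging, f(i-2) = -(f(i) - 4 f(i-1)).
f(3) = -(-1381 - 4*(-370)) = -99
f(2) = -(-370 - 4*(-99)) = -26
f(1) = -(-99 - 4*(-26)) = -5
f(0) = -(-26 - 4*(-5)) = 6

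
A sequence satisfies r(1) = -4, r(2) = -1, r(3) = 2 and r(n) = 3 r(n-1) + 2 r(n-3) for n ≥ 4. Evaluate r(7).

-64

r(4) = 3*2 + 2*(-4) = -2
r(5) = 3*(-2) + 2*(-1) = -8
r(6) = 3*(-8) + 2*2 = -20
r(7) = 3*(-20) + 2*(-2) = -64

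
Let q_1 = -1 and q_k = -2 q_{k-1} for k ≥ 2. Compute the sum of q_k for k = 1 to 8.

85

q_2 = -2(-1) = 2
q_3 = -2(2) = -4
q_4 = -2(-4) = 8
q_5 = -2(8) = -16
q_6 = -2(-16) = 32
q_7 = -2(32) = -64
q_8 = -2(-64) = 128
Sum = (-1) + 2 + (-4) + 8 + (-16) + 32 + (-64) + 128 = 85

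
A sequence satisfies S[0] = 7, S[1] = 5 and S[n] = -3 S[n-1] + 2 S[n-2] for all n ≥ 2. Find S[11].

303277

S[2] = -3*5 + 2*7 = -1
S[3] = -3*(-1) + 2*5 = 13
S[4] = -3*13 + 2*(-1) = -41
S[5] = -3*(-41) + 2*13 = 149
S[6] = -3*149 + 2*(-41) = -529
S[7] = -3*(-529) + 2*149 = 1885
S[8] = -3*1885 + 2*(-529) = -6713
S[9] = -3*(-6713) + 2*1885 = 23909
S[10] = -3*23909 + 2*(-6713) = -85153
S[11] = -3*(-85153) + 2*23909 = 303277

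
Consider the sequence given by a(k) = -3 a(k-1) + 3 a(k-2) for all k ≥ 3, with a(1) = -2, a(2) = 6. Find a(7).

a(3) = -3*6 + 3*(-2) = -24
a(4) = -3*(-24) + 3*6 = 90
a(5) = -3*90 + 3*(-24) = -342
a(6) = -3*(-342) + 3*90 = 1296
a(7) = -3*1296 + 3*(-342) = -4914

-4914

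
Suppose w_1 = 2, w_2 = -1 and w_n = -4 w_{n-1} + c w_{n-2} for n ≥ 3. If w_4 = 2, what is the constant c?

w_3 = 4 + 2c
w_4 = -16 - 9c
So -16 - 9c = 2, giving c = -2.

-2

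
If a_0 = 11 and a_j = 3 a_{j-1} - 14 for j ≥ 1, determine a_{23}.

The fixed point is -14/(1 - 3) = 7, so a_j - 7 = 3(a_{j-1} - 7).
Hence a_j = 4·3^j + 7.
a_{23} = 4·3^{23} + 7 = 4·94143178827 + 7 = 376572715315.

376572715315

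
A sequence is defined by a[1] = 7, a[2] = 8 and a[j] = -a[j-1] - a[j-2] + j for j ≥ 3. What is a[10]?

a[3] = -8 - 7 + 3 = -12
a[4] = -(-12) - 8 + 4 = 8
a[5] = -8 - (-12) + 5 = 9
a[6] = -9 - 8 + 6 = -11
a[7] = -(-11) - 9 + 7 = 9
a[8] = -9 - (-11) + 8 = 10
a[9] = -10 - 9 + 9 = -10
a[10] = -(-10) - 10 + 10 = 10

10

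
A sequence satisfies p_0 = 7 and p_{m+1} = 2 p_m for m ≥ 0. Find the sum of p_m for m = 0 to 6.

889

p_1 = 2·7 = 14
p_2 = 2·14 = 28
p_3 = 2·28 = 56
p_4 = 2·56 = 112
p_5 = 2·112 = 224
p_6 = 2·224 = 448
Sum = 7 + 14 + 28 + 56 + 112 + 224 + 448 = 889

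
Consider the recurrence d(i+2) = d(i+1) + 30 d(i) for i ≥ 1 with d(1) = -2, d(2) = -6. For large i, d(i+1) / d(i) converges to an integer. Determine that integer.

6

The characteristic equation is r^2 - r - 30 = 0, which factors as (r - 6)(r + 5) = 0.
So the roots are 6 and -5. Since |6| > |-5| and the coefficient of 6^i is non-zero, the ratio tends to 6.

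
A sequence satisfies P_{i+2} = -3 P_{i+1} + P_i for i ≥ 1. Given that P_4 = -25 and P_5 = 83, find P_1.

Rearranging, P_{i-2} = P_i + 3 P_{i-1}.
P_3 = 83 + 3·(-25) = 8
P_2 = -25 + 3·8 = -1
P_1 = 8 + 3·(-1) = 5

5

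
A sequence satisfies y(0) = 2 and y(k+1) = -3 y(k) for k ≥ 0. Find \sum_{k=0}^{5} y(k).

y(1) = -3·2 = -6
y(2) = -3·(-6) = 18
y(3) = -3·18 = -54
y(4) = -3·(-54) = 162
y(5) = -3·162 = -486
Sum = 2 + (-6) + 18 + (-54) + 162 + (-486) = -364

-364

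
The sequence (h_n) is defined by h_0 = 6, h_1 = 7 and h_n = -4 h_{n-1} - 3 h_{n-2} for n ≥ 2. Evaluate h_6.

h_2 = -4·7 - 3·6 = -46
h_3 = -4·(-46) - 3·7 = 163
h_4 = -4·163 - 3·(-46) = -514
h_5 = -4·(-514) - 3·163 = 1567
h_6 = -4·1567 - 3·(-514) = -4726

-4726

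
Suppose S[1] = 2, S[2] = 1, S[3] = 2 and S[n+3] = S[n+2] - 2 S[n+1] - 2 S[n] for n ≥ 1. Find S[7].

S[4] = 2 - 2(1) - 2(2) = -4
S[5] = (-4) - 2(2) - 2(1) = -10
S[6] = (-10) - 2(-4) - 2(2) = -6
S[7] = (-6) - 2(-10) - 2(-4) = 22

22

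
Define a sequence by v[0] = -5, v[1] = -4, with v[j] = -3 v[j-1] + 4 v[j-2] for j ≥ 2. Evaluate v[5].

v[2] = -3·(-4) + 4·(-5) = -8
v[3] = -3·(-8) + 4·(-4) = 8
v[4] = -3·8 + 4·(-8) = -56
v[5] = -3·(-56) + 4·8 = 200

200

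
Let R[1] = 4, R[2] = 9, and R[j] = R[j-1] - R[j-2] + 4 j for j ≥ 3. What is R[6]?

27

R[3] = 9 - 4 + 12 = 17
R[4] = 17 - 9 + 16 = 24
R[5] = 24 - 17 + 20 = 27
R[6] = 27 - 24 + 24 = 27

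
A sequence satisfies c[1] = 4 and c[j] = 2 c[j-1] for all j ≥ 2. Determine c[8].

c[2] = 2·4 = 8
c[3] = 2·8 = 16
c[4] = 2·16 = 32
c[5] = 2·32 = 64
c[6] = 2·64 = 128
c[7] = 2·128 = 256
c[8] = 2·256 = 512

512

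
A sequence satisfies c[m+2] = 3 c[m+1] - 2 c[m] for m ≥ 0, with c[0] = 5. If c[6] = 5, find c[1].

Let c[1] = z.
c[2] = -10 + 3z
c[3] = -30 + 7z
c[4] = -70 + 15z
c[5] = -150 + 31z
c[6] = -310 + 63z
So -310 + 63z = 5, giving z = 5.

5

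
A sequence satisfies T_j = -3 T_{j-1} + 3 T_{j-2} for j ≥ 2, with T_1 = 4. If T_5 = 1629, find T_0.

-7

Let T_0 = w.
T_2 = -12 + 3w
T_3 = 48 - 9w
T_4 = -180 + 36w
T_5 = 684 - 135w
So 684 - 135w = 1629, giving w = -7.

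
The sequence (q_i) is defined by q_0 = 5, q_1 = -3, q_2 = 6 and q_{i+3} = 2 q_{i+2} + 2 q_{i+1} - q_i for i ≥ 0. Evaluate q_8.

614

q_3 = 2·6 + 2·(-3) - 5 = 1
q_4 = 2·1 + 2·6 - (-3) = 17
q_5 = 2·17 + 2·1 - 6 = 30
q_6 = 2·30 + 2·17 - 1 = 93
q_7 = 2·93 + 2·30 - 17 = 229
q_8 = 2·229 + 2·93 - 30 = 614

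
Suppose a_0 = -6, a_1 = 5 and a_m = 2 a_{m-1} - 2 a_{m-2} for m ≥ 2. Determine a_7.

-136

a_2 = 2·5 - 2·(-6) = 22
a_3 = 2·22 - 2·5 = 34
a_4 = 2·34 - 2·22 = 24
a_5 = 2·24 - 2·34 = -20
a_6 = 2·(-20) - 2·24 = -88
a_7 = 2·(-88) - 2·(-20) = -136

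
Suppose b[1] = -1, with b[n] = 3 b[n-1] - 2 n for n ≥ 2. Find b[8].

b[2] = 3(-1) - 4 = -7
b[3] = 3(-7) - 6 = -27
b[4] = 3(-27) - 8 = -89
b[5] = 3(-89) - 10 = -277
b[6] = 3(-277) - 12 = -843
b[7] = 3(-843) - 14 = -2543
b[8] = 3(-2543) - 16 = -7645

-7645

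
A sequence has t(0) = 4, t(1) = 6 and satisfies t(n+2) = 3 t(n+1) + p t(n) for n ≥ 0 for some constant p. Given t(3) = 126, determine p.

t(2) = 18 + 4p
t(3) = 54 + 18p
So 54 + 18p = 126, giving p = 4.

4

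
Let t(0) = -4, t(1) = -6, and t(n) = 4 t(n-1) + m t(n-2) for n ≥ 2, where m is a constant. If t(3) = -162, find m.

t(2) = -24 - 4m
t(3) = -96 - 22m
So -96 - 22m = -162, giving m = 3.

3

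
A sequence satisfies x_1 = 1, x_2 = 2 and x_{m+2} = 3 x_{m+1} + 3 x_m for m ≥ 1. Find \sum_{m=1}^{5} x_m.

171

x_3 = 3(2) + 3(1) = 9
x_4 = 3(9) + 3(2) = 33
x_5 = 3(33) + 3(9) = 126
Sum = 1 + 2 + 9 + 33 + 126 = 171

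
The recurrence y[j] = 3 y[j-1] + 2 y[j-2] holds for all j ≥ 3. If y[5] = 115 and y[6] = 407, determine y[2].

Rearranging, y[j-2] = (y[j] - 3 y[j-1]) / 2.
y[4] = (407 - 3(115)) / 2 = 62/2 = 31
y[3] = (115 - 3(31)) / 2 = 22/2 = 11
y[2] = (31 - 3(11)) / 2 = -2/2 = -1

-1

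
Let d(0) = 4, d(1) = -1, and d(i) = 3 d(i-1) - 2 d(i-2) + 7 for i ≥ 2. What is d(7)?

d(2) = 3(-1) - 2(4) + 7 = -4
d(3) = 3(-4) - 2(-1) + 7 = -3
d(4) = 3(-3) - 2(-4) + 7 = 6
d(5) = 3(6) - 2(-3) + 7 = 31
d(6) = 3(31) - 2(6) + 7 = 88
d(7) = 3(88) - 2(31) + 7 = 209

209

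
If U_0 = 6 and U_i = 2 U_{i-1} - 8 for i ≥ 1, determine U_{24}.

The fixed point is -8/(1 - 2) = 8, so U_i - 8 = 2(U_{i-1} - 8).
Hence U_i = -2·2^i + 8.
U_{24} = -2·2^{24} + 8 = -2·16777216 + 8 = -33554424.

-33554424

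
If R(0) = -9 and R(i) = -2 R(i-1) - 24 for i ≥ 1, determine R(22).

The fixed point is -24/(1 + 2) = -8, so R(i) + 8 = -2(R(i-1) + 8).
Hence R(i) = -1·(-2)^i - 8.
R(22) = -1·(-2)^{22} - 8 = -1·4194304 - 8 = -4194312.

-4194312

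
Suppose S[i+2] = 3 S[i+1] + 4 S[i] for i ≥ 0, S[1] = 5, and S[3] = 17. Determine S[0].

-4

Let S[0] = w.
S[2] = 15 + 4w
S[3] = 65 + 12w
So 65 + 12w = 17, giving w = -4.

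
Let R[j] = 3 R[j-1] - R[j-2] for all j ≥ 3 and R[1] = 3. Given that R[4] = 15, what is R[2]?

3

Let R[2] = y.
R[3] = -3 + 3y
R[4] = -9 + 8y
So -9 + 8y = 15, giving y = 3.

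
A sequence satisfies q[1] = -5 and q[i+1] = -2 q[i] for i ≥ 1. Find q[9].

-1280

q[2] = -2(-5) = 10
q[3] = -2(10) = -20
q[4] = -2(-20) = 40
q[5] = -2(40) = -80
q[6] = -2(-80) = 160
q[7] = -2(160) = -320
q[8] = -2(-320) = 640
q[9] = -2(640) = -1280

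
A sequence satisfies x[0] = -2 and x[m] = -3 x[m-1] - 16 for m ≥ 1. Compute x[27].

-15251194969978

The fixed point is -16/(1 + 3) = -4, so x[m] + 4 = -3(x[m-1] + 4).
Hence x[m] = 2·(-3)^m - 4.
x[27] = 2·(-3)^{27} - 4 = 2·-7625597484987 - 4 = -15251194969978.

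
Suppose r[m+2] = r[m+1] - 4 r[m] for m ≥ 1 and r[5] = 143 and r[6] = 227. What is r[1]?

Rearranging, r[m-2] = (r[m] - r[m-1]) / -4.
r[4] = (227 - 143) / -4 = 84/-4 = -21
r[3] = (143 - (-21)) / -4 = 164/-4 = -41
r[2] = (-21 - (-41)) / -4 = 20/-4 = -5
r[1] = (-41 - (-5)) / -4 = -36/-4 = 9

9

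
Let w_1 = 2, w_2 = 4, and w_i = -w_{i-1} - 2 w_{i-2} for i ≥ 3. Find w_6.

-16

w_3 = -4 - 2*2 = -8
w_4 = -(-8) - 2*4 = 0
w_5 = -0 - 2*(-8) = 16
w_6 = -16 - 2*0 = -16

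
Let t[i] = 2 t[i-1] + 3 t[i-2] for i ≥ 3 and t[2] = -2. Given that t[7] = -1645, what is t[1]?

-7

Let t[1] = y.
t[3] = -4 + 3y
t[4] = -14 + 6y
t[5] = -40 + 21y
t[6] = -122 + 60y
t[7] = -364 + 183y
So -364 + 183y = -1645, giving y = -7.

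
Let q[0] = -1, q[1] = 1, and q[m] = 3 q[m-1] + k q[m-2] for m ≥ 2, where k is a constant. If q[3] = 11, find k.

q[2] = 3 - k
q[3] = 9 - 2k
So 9 - 2k = 11, giving k = -1.

-1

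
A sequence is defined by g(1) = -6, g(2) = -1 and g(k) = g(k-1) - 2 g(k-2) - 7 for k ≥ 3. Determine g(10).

-61

g(3) = (-1) - 2(-6) - 7 = 4
g(4) = 4 - 2(-1) - 7 = -1
g(5) = (-1) - 2(4) - 7 = -16
g(6) = (-16) - 2(-1) - 7 = -21
g(7) = (-21) - 2(-16) - 7 = 4
g(8) = 4 - 2(-21) - 7 = 39
g(9) = 39 - 2(4) - 7 = 24
g(10) = 24 - 2(39) - 7 = -61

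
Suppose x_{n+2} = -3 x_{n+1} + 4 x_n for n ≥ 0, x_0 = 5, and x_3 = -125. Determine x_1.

-5

Let x_1 = z.
x_2 = 20 - 3z
x_3 = -60 + 13z
So -60 + 13z = -125, giving z = -5.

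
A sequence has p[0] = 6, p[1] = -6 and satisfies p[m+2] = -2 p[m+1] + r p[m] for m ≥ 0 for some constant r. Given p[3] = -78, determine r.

3

p[2] = 12 + 6r
p[3] = -24 - 18r
So -24 - 18r = -78, giving r = 3.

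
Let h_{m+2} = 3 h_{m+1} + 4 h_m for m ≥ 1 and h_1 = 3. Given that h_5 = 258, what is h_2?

Let h_2 = z.
h_3 = 12 + 3z
h_4 = 36 + 13z
h_5 = 156 + 51z
So 156 + 51z = 258, giving z = 2.

2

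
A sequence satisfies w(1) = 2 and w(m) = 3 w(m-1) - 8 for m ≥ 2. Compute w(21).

-6973568798

The fixed point is -8/(1 - 3) = 4, so w(m) - 4 = 3(w(m-1) - 4).
Hence w(m) = -2·3^{m-1} + 4.
w(21) = -2·3^{20} + 4 = -2·3486784401 + 4 = -6973568798.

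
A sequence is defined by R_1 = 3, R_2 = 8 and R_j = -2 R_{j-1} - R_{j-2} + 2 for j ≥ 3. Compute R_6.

48

R_3 = -2·8 - 3 + 2 = -17
R_4 = -2·(-17) - 8 + 2 = 28
R_5 = -2·28 - (-17) + 2 = -37
R_6 = -2·(-37) - 28 + 2 = 48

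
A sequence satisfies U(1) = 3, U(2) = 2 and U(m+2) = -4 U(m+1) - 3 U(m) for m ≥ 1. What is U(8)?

5462

U(3) = -4(2) - 3(3) = -17
U(4) = -4(-17) - 3(2) = 62
U(5) = -4(62) - 3(-17) = -197
U(6) = -4(-197) - 3(62) = 602
U(7) = -4(602) - 3(-197) = -1817
U(8) = -4(-1817) - 3(602) = 5462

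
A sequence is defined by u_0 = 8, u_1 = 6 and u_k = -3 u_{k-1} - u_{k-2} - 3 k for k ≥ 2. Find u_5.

573

u_2 = -3(6) - 8 - 6 = -32
u_3 = -3(-32) - 6 - 9 = 81
u_4 = -3(81) - (-32) - 12 = -223
u_5 = -3(-223) - 81 - 15 = 573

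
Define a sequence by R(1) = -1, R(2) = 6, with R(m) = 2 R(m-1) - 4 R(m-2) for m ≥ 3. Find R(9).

1024

R(3) = 2(6) - 4(-1) = 16
R(4) = 2(16) - 4(6) = 8
R(5) = 2(8) - 4(16) = -48
R(6) = 2(-48) - 4(8) = -128
R(7) = 2(-128) - 4(-48) = -64
R(8) = 2(-64) - 4(-128) = 384
R(9) = 2(384) - 4(-64) = 1024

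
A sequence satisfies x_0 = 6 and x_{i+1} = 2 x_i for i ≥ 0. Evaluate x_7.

768

x_1 = 2(6) = 12
x_2 = 2(12) = 24
x_3 = 2(24) = 48
x_4 = 2(48) = 96
x_5 = 2(96) = 192
x_6 = 2(192) = 384
x_7 = 2(384) = 768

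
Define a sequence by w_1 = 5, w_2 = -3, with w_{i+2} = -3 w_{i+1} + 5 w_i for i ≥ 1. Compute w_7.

w_3 = -3·(-3) + 5·5 = 34
w_4 = -3·34 + 5·(-3) = -117
w_5 = -3·(-117) + 5·34 = 521
w_6 = -3·521 + 5·(-117) = -2148
w_7 = -3·(-2148) + 5·521 = 9049

9049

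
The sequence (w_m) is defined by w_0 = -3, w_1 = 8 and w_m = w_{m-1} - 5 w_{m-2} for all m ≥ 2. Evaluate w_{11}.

36913

w_2 = 8 - 5(-3) = 23
w_3 = 23 - 5(8) = -17
w_4 = (-17) - 5(23) = -132
w_5 = (-132) - 5(-17) = -47
w_6 = (-47) - 5(-132) = 613
w_7 = 613 - 5(-47) = 848
w_8 = 848 - 5(613) = -2217
w_9 = (-2217) - 5(848) = -6457
w_{10} = (-6457) - 5(-2217) = 4628
w_{11} = 4628 - 5(-6457) = 36913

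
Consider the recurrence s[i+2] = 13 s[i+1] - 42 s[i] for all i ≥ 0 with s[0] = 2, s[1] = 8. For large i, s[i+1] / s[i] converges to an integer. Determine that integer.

7

The characteristic equation is r^2 - 13r + 42 = 0, which factors as (r - 7)(r - 6) = 0.
So the roots are 7 and 6. Since |7| > |6| and the coefficient of 7^i is non-zero, the ratio tends to 7.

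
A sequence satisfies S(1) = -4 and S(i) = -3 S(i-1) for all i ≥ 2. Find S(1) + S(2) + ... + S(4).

80

S(2) = -3*(-4) = 12
S(3) = -3*12 = -36
S(4) = -3*(-36) = 108
Sum = (-4) + 12 + (-36) + 108 = 80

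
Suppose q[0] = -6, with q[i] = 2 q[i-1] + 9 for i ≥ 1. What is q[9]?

q[1] = 2·(-6) + 9 = -3
q[2] = 2·(-3) + 9 = 3
q[3] = 2·3 + 9 = 15
q[4] = 2·15 + 9 = 39
q[5] = 2·39 + 9 = 87
q[6] = 2·87 + 9 = 183
q[7] = 2·183 + 9 = 375
q[8] = 2·375 + 9 = 759
q[9] = 2·759 + 9 = 1527

1527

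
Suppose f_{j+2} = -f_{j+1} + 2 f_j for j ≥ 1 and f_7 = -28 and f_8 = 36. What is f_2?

-6

Rearranging, f_{j-2} = (f_j + f_{j-1}) / 2.
f_6 = (36 + (-28)) / 2 = 8/2 = 4
f_5 = (-28 + 4) / 2 = -24/2 = -12
f_4 = (4 + (-12)) / 2 = -8/2 = -4
f_3 = (-12 + (-4)) / 2 = -16/2 = -8
f_2 = (-4 + (-8)) / 2 = -12/2 = -6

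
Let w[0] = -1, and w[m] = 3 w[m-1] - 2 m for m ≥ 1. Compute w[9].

w[1] = 3(-1) - 2 = -5
w[2] = 3(-5) - 4 = -19
w[3] = 3(-19) - 6 = -63
w[4] = 3(-63) - 8 = -197
w[5] = 3(-197) - 10 = -601
w[6] = 3(-601) - 12 = -1815
w[7] = 3(-1815) - 14 = -5459
w[8] = 3(-5459) - 16 = -16393
w[9] = 3(-16393) - 18 = -49197

-49197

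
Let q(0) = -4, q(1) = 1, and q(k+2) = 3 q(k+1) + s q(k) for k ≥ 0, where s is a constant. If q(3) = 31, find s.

q(2) = 3 - 4s
q(3) = 9 - 11s
So 9 - 11s = 31, giving s = -2.

-2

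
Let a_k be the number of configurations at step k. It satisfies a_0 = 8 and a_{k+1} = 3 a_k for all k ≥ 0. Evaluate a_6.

a_1 = 3(8) = 24
a_2 = 3(24) = 72
a_3 = 3(72) = 216
a_4 = 3(216) = 648
a_5 = 3(648) = 1944
a_6 = 3(1944) = 5832

5832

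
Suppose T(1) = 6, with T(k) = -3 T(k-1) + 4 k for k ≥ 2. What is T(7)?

3106

T(2) = -3·6 + 8 = -10
T(3) = -3·(-10) + 12 = 42
T(4) = -3·42 + 16 = -110
T(5) = -3·(-110) + 20 = 350
T(6) = -3·350 + 24 = -1026
T(7) = -3·(-1026) + 28 = 3106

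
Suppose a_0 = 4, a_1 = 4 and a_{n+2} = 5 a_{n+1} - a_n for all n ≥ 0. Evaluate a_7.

40036

a_2 = 5*4 - 4 = 16
a_3 = 5*16 - 4 = 76
a_4 = 5*76 - 16 = 364
a_5 = 5*364 - 76 = 1744
a_6 = 5*1744 - 364 = 8356
a_7 = 5*8356 - 1744 = 40036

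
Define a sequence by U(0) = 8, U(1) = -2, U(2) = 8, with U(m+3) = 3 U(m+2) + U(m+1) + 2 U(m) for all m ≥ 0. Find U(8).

U(3) = 3*8 + (-2) + 2*8 = 38
U(4) = 3*38 + 8 + 2*(-2) = 118
U(5) = 3*118 + 38 + 2*8 = 408
U(6) = 3*408 + 118 + 2*38 = 1418
U(7) = 3*1418 + 408 + 2*118 = 4898
U(8) = 3*4898 + 1418 + 2*408 = 16928

16928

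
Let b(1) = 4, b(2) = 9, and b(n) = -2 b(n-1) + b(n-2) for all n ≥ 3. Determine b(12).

42157

b(3) = -2*9 + 4 = -14
b(4) = -2*(-14) + 9 = 37
b(5) = -2*37 + (-14) = -88
b(6) = -2*(-88) + 37 = 213
b(7) = -2*213 + (-88) = -514
b(8) = -2*(-514) + 213 = 1241
b(9) = -2*1241 + (-514) = -2996
b(10) = -2*(-2996) + 1241 = 7233
b(11) = -2*7233 + (-2996) = -17462
b(12) = -2*(-17462) + 7233 = 42157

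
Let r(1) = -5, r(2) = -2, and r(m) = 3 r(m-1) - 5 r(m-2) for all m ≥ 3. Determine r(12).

39367

r(3) = 3·(-2) - 5·(-5) = 19
r(4) = 3·19 - 5·(-2) = 67
r(5) = 3·67 - 5·19 = 106
r(6) = 3·106 - 5·67 = -17
r(7) = 3·(-17) - 5·106 = -581
r(8) = 3·(-581) - 5·(-17) = -1658
r(9) = 3·(-1658) - 5·(-581) = -2069
r(10) = 3·(-2069) - 5·(-1658) = 2083
r(11) = 3·2083 - 5·(-2069) = 16594
r(12) = 3·16594 - 5·2083 = 39367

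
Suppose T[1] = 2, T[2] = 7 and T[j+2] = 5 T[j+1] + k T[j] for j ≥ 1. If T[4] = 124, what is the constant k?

T[3] = 35 + 2k
T[4] = 175 + 17k
So 175 + 17k = 124, giving k = -3.

-3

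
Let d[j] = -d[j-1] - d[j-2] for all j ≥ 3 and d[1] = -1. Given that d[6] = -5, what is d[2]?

6

Let d[2] = x.
d[3] = 1 - x
d[4] = -1
d[5] = x
d[6] = 1 - x
So 1 - x = -5, giving x = 6.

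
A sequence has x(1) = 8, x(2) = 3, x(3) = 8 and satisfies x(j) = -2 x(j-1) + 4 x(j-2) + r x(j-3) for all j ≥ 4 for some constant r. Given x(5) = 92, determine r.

-4

x(4) = -4 + 8r
x(5) = 40 - 13r
So 40 - 13r = 92, giving r = -4.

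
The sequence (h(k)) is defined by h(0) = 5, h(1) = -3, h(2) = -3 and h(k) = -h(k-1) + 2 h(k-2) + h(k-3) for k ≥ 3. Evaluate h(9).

h(3) = -(-3) + 2*(-3) + 5 = 2
h(4) = -2 + 2*(-3) + (-3) = -11
h(5) = -(-11) + 2*2 + (-3) = 12
h(6) = -12 + 2*(-11) + 2 = -32
h(7) = -(-32) + 2*12 + (-11) = 45
h(8) = -45 + 2*(-32) + 12 = -97
h(9) = -(-97) + 2*45 + (-32) = 155

155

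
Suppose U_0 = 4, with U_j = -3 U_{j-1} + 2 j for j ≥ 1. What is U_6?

2646

U_1 = -3(4) + 2 = -10
U_2 = -3(-10) + 4 = 34
U_3 = -3(34) + 6 = -96
U_4 = -3(-96) + 8 = 296
U_5 = -3(296) + 10 = -878
U_6 = -3(-878) + 12 = 2646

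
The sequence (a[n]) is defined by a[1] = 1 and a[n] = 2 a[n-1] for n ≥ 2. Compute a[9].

a[2] = 2(1) = 2
a[3] = 2(2) = 4
a[4] = 2(4) = 8
a[5] = 2(8) = 16
a[6] = 2(16) = 32
a[7] = 2(32) = 64
a[8] = 2(64) = 128
a[9] = 2(128) = 256

256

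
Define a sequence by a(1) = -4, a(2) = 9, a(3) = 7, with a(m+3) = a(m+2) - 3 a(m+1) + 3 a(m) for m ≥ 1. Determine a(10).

a(4) = 7 - 3·9 + 3·(-4) = -32
a(5) = (-32) - 3·7 + 3·9 = -26
a(6) = (-26) - 3·(-32) + 3·7 = 91
a(7) = 91 - 3·(-26) + 3·(-32) = 73
a(8) = 73 - 3·91 + 3·(-26) = -278
a(9) = (-278) - 3·73 + 3·91 = -224
a(10) = (-224) - 3·(-278) + 3·73 = 829

829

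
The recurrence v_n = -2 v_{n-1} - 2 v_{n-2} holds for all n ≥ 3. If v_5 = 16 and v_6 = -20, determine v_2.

5

Rearranging, v_{n-2} = (v_n + 2 v_{n-1}) / -2.
v_4 = (-20 + 2*16) / -2 = 12/-2 = -6
v_3 = (16 + 2*(-6)) / -2 = 4/-2 = -2
v_2 = (-6 + 2*(-2)) / -2 = -10/-2 = 5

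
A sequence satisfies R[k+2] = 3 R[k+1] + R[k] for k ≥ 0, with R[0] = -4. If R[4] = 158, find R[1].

6

Let R[1] = y.
R[2] = -4 + 3y
R[3] = -12 + 10y
R[4] = -40 + 33y
So -40 + 33y = 158, giving y = 6.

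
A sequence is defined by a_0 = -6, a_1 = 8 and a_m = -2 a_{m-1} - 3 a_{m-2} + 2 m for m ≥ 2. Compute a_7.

290

a_2 = -2·8 - 3·(-6) + 4 = 6
a_3 = -2·6 - 3·8 + 6 = -30
a_4 = -2·(-30) - 3·6 + 8 = 50
a_5 = -2·50 - 3·(-30) + 10 = 0
a_6 = -2·0 - 3·50 + 12 = -138
a_7 = -2·(-138) - 3·0 + 14 = 290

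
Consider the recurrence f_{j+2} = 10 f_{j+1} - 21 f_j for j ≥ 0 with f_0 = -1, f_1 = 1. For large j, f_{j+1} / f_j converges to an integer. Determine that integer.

7

The characteristic equation is r^2 - 10r + 21 = 0, which factors as (r - 7)(r - 3) = 0.
So the roots are 7 and 3. Since |7| > |3| and the coefficient of 7^j is non-zero, the ratio tends to 7.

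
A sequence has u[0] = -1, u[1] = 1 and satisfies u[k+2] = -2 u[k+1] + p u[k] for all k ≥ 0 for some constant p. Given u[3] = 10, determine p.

2

u[2] = -2 - p
u[3] = 4 + 3p
So 4 + 3p = 10, giving p = 2.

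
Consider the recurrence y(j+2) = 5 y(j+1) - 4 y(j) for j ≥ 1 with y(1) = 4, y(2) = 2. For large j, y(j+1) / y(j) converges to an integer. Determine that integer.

4

The characteristic equation is r^2 - 5r + 4 = 0, which factors as (r - 4)(r - 1) = 0.
So the roots are 4 and 1. Since |4| > |1| and the coefficient of 4^j is non-zero, the ratio tends to 4.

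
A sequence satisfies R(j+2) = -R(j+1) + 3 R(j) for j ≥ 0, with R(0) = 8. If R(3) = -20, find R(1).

Let R(1) = z.
R(2) = 24 - z
R(3) = -24 + 4z
So -24 + 4z = -20, giving z = 1.

1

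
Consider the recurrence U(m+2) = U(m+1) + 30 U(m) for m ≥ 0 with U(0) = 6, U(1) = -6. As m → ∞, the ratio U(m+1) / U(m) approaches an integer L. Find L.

6

The characteristic equation is r^2 - r - 30 = 0, which factors as (r - 6)(r + 5) = 0.
So the roots are 6 and -5. Since |6| > |-5| and the coefficient of 6^m is non-zero, the ratio tends to 6.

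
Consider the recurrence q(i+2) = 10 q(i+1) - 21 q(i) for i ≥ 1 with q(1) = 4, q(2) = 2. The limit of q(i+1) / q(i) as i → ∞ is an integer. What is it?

7

The characteristic equation is r^2 - 10r + 21 = 0, which factors as (r - 7)(r - 3) = 0.
So the roots are 7 and 3. Since |7| > |3| and the coefficient of 7^i is non-zero, the ratio tends to 7.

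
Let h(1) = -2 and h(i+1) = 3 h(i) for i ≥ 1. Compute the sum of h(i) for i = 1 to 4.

h(2) = 3·(-2) = -6
h(3) = 3·(-6) = -18
h(4) = 3·(-18) = -54
Sum = (-2) + (-6) + (-18) + (-54) = -80

-80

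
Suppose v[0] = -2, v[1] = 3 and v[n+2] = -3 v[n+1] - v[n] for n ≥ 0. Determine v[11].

39603

v[2] = -3(3) - (-2) = -7
v[3] = -3(-7) - 3 = 18
v[4] = -3(18) - (-7) = -47
v[5] = -3(-47) - 18 = 123
v[6] = -3(123) - (-47) = -322
v[7] = -3(-322) - 123 = 843
v[8] = -3(843) - (-322) = -2207
v[9] = -3(-2207) - 843 = 5778
v[10] = -3(5778) - (-2207) = -15127
v[11] = -3(-15127) - 5778 = 39603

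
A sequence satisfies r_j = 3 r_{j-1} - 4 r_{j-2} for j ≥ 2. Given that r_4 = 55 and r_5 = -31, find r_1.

5

Rearranging, r_{j-2} = (r_j - 3 r_{j-1}) / -4.
r_3 = (-31 - 3(55)) / -4 = -196/-4 = 49
r_2 = (55 - 3(49)) / -4 = -92/-4 = 23
r_1 = (49 - 3(23)) / -4 = -20/-4 = 5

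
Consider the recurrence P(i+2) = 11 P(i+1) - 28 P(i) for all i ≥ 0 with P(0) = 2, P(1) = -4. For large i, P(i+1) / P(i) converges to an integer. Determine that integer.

The characteristic equation is r^2 - 11r + 28 = 0, which factors as (r - 7)(r - 4) = 0.
So the roots are 7 and 4. Since |7| > |4| and the coefficient of 7^i is non-zero, the ratio tends to 7.

7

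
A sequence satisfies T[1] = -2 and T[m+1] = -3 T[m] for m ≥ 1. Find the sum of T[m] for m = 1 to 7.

-1094

T[2] = -3·(-2) = 6
T[3] = -3·6 = -18
T[4] = -3·(-18) = 54
T[5] = -3·54 = -162
T[6] = -3·(-162) = 486
T[7] = -3·486 = -1458
Sum = (-2) + 6 + (-18) + 54 + (-162) + 486 + (-1458) = -1094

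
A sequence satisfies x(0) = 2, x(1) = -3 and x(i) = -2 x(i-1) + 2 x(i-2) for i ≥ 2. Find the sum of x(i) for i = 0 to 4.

55

x(2) = -2(-3) + 2(2) = 10
x(3) = -2(10) + 2(-3) = -26
x(4) = -2(-26) + 2(10) = 72
Sum = 2 + (-3) + 10 + (-26) + 72 = 55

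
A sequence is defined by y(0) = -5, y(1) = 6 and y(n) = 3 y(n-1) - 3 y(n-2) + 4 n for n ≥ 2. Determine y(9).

y(2) = 3*6 - 3*(-5) + 8 = 41
y(3) = 3*41 - 3*6 + 12 = 117
y(4) = 3*117 - 3*41 + 16 = 244
y(5) = 3*244 - 3*117 + 20 = 401
y(6) = 3*401 - 3*244 + 24 = 495
y(7) = 3*495 - 3*401 + 28 = 310
y(8) = 3*310 - 3*495 + 32 = -523
y(9) = 3*(-523) - 3*310 + 36 = -2463

-2463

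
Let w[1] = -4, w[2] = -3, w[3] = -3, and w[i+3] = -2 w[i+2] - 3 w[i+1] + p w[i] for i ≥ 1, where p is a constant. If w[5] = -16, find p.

w[4] = 15 - 4p
w[5] = -21 + 5p
So -21 + 5p = -16, giving p = 1.

1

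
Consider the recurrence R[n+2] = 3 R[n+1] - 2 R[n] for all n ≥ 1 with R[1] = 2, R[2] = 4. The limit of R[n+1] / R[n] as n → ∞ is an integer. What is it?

2

The characteristic equation is r^2 - 3r + 2 = 0, which factors as (r - 2)(r - 1) = 0.
So the roots are 2 and 1. Since |2| > |1| and the coefficient of 2^n is non-zero, the ratio tends to 2.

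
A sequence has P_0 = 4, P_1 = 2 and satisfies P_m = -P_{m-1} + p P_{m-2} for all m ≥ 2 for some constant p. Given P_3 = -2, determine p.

P_2 = -2 + 4p
P_3 = 2 - 2p
So 2 - 2p = -2, giving p = 2.

2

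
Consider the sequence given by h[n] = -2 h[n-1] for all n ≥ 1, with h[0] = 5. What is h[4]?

80

h[1] = -2*5 = -10
h[2] = -2*(-10) = 20
h[3] = -2*20 = -40
h[4] = -2*(-40) = 80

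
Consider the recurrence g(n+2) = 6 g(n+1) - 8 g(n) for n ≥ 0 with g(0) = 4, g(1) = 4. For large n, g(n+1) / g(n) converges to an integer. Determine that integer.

The characteristic equation is r^2 - 6r + 8 = 0, which factors as (r - 4)(r - 2) = 0.
So the roots are 4 and 2. Since |4| > |2| and the coefficient of 4^n is non-zero, the ratio tends to 4.

4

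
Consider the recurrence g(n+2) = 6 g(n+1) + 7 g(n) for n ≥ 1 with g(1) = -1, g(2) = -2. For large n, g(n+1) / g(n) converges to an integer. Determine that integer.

The characteristic equation is r^2 - 6r - 7 = 0, which factors as (r - 7)(r + 1) = 0.
So the roots are 7 and -1. Since |7| > |-1| and the coefficient of 7^n is non-zero, the ratio tends to 7.

7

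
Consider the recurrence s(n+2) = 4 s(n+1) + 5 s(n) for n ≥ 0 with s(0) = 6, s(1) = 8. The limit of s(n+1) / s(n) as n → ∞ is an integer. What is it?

5

The characteristic equation is r^2 - 4r - 5 = 0, which factors as (r - 5)(r + 1) = 0.
So the roots are 5 and -1. Since |5| > |-1| and the coefficient of 5^n is non-zero, the ratio tends to 5.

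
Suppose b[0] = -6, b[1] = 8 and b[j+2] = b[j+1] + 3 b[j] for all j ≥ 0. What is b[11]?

602

b[2] = 8 + 3(-6) = -10
b[3] = (-10) + 3(8) = 14
b[4] = 14 + 3(-10) = -16
b[5] = (-16) + 3(14) = 26
b[6] = 26 + 3(-16) = -22
b[7] = (-22) + 3(26) = 56
b[8] = 56 + 3(-22) = -10
b[9] = (-10) + 3(56) = 158
b[10] = 158 + 3(-10) = 128
b[11] = 128 + 3(158) = 602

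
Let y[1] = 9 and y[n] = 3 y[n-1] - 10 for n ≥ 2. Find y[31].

823564528378601

The fixed point is -10/(1 - 3) = 5, so y[n] - 5 = 3(y[n-1] - 5).
Hence y[n] = 4·3^{n-1} + 5.
y[31] = 4·3^{30} + 5 = 4·205891132094649 + 5 = 823564528378601.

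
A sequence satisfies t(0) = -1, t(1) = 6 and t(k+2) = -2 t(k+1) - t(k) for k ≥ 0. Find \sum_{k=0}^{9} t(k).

25

t(2) = -2·6 - (-1) = -11
t(3) = -2·(-11) - 6 = 16
t(4) = -2·16 - (-11) = -21
t(5) = -2·(-21) - 16 = 26
t(6) = -2·26 - (-21) = -31
t(7) = -2·(-31) - 26 = 36
t(8) = -2·36 - (-31) = -41
t(9) = -2·(-41) - 36 = 46
Sum = (-1) + 6 + (-11) + 16 + (-21) + 26 + (-31) + 36 + (-41) + 46 = 25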